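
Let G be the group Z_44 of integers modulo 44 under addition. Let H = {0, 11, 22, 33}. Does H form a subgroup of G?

Yes

|H| = 4 divides |G| = 44, consistent with Lagrange.
H contains the identity, every element's inverse is in H, and H is closed under +: it is a subgroup.
In fact H = ⟨33⟩.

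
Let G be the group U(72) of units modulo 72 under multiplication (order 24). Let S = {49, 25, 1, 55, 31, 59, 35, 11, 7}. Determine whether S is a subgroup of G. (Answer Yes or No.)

No

|S| = 9 does not divide |G| = 24, so by Lagrange S is not a subgroup.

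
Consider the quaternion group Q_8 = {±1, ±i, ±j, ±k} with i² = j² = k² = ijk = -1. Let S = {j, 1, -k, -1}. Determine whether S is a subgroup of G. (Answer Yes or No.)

No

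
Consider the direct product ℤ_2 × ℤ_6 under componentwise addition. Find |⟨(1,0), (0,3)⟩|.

4

|⟨(1,0)⟩| = 2 and |⟨(0,3)⟩| = 2, so |H| is a multiple of lcm(2, 2) = 2 and divides |G| = 12.
Closing under the operation: H = {(0,0), (0,3), (1,0), (1,3)}, so |H| = 4.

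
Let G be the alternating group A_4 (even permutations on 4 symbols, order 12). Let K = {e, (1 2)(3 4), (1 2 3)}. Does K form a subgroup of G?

(1 2 3) ∈ K but its inverse (1 3 2) ∉ K, so K is not a subgroup.

No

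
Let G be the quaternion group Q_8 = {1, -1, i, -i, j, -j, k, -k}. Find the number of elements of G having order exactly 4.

6

The elements of order 4 are: i, -i, j, -j, k, -k.
That's 6.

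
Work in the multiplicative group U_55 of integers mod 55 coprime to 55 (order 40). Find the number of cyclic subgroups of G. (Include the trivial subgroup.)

A cyclic subgroup of order d is generated by each of its φ(d) elements of order d, so the cyclic subgroups of order d number (#elements of order d)/φ(d).
Cyclic subgroups by order — order 1: 1; order 2: 3; order 4: 2; order 5: 1; order 10: 3; order 20: 2.
Total: 12.

12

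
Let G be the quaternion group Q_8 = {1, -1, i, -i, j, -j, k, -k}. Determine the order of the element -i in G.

4

Computing powers of -i: the smallest k with (-i)^k = e is k = 4.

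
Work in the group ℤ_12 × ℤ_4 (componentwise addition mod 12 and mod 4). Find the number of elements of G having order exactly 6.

An element (a,b) has order lcm(ord(a), ord(b)); count pairs with lcm equal to 6.
Enumerating gives 6 such elements.

6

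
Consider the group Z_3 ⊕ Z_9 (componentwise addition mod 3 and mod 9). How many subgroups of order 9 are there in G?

4

|G| = 27 and 9 | 27, so subgroups of order 9 are possible by Lagrange.
The subgroups of order 9 are: {(0,0), (0,1), (0,2), (0,3), (0,4), (0,5), (0,6), (0,7), (0,8)}; {(0,0), (0,3), (0,6), (1,0), (1,3), (1,6), (2,0), (2,3), (2,6)}; {(0,0), (0,3), (0,6), (1,1), (1,4), (1,7), (2,2), (2,5), (2,8)}; {(0,0), (0,3), (0,6), (1,2), (1,5), (1,8), (2,1), (2,4), (2,7)}.
So G has 4 subgroups of order 9.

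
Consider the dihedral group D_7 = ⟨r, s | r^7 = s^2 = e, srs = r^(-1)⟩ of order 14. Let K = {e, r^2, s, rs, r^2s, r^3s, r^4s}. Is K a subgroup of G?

r^2 ∈ K but its inverse r^5 ∉ K, so K is not a subgroup.

No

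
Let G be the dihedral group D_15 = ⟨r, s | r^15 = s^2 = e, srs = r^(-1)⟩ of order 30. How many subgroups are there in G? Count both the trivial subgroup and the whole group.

28

|G| = 30, so by Lagrange every subgroup order divides 30. Divisors: 1, 2, 3, 5, 6, 10, 15, 30.
Subgroups by order — order 1: 1; order 2: 15; order 3: 1; order 5: 1; order 6: 5; order 10: 3; order 15: 1; order 30: 1.
Total: 1 + 15 + 1 + 1 + 5 + 3 + 1 + 1 = 28.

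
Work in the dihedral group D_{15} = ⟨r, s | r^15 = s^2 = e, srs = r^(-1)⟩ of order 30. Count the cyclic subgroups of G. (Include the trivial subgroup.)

Each element a generates a cyclic subgroup ⟨a⟩; distinct elements may generate the same one (a cyclic group of order d has φ(d) generators).
Cyclic subgroups by order — order 1: 1; order 2: 15; order 3: 1; order 5: 1; order 15: 1.
Total: 19.

19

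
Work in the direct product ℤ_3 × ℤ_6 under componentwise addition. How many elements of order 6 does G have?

8

An element (a,b) has order lcm(ord(a), ord(b)); count pairs with lcm equal to 6.
Enumerating gives 8 such elements.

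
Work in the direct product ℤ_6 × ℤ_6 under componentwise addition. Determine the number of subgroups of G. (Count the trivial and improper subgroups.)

30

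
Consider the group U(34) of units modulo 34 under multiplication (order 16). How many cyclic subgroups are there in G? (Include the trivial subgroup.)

5

Each element a generates a cyclic subgroup ⟨a⟩; distinct elements may generate the same one (a cyclic group of order d has φ(d) generators).
Cyclic subgroups by order — order 1: 1; order 2: 1; order 4: 1; order 8: 1; order 16: 1.
Total: 5.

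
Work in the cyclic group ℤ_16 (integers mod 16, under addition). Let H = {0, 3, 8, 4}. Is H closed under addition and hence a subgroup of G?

3 ∈ H but its inverse 13 ∉ H, so H is not a subgroup.

No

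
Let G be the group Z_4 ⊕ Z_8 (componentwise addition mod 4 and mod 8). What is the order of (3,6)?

The order of (3,6) in Z_4 × Z_8 is lcm(ord(3) in Z_4, ord(6) in Z_8).
ord(3) = 4 and ord(6) = 4, so |⟨(3,6)⟩| = lcm(4, 4) = 4.

4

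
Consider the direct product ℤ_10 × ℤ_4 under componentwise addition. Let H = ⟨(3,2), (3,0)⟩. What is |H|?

|⟨(3,2)⟩| = 10 and |⟨(3,0)⟩| = 10, so |H| is a multiple of lcm(10, 10) = 10 and divides |G| = 40.
Closing under the operation: H = {(0,0), (0,2), (1,0), (1,2), (2,0), (2,2), (3,0), (3,2), (4,0), (4,2), (5,0), (5,2), (6,0), (6,2), (7,0), (7,2), (8,0), (8,2), (9,0), (9,2)}, so |H| = 20.

20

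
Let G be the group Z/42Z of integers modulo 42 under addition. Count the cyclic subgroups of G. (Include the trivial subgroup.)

A cyclic subgroup of order d is generated by each of its φ(d) elements of order d, so the cyclic subgroups of order d number (#elements of order d)/φ(d).
Cyclic subgroups by order — order 1: 1; order 2: 1; order 3: 1; order 6: 1; order 7: 1; order 14: 1; order 21: 1; order 42: 1.
Total: 8.

8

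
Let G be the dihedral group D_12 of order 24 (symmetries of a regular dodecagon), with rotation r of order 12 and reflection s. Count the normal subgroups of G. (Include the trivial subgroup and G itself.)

G has 34 subgroups. Checking conjugation-invariance by order — order 1: 1/1 normal; order 2: 1/13 normal; order 3: 1/1 normal; order 4: 1/7 normal; order 6: 1/5 normal; order 8: 0/3 normal; order 12: 3/3 normal; order 24: 1/1 normal.
Total normal subgroups: 9.

9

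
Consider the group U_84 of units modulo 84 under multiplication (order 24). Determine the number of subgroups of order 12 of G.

7

|G| = 24 and 12 | 24, so subgroups of order 12 are possible by Lagrange.
The subgroups of order 12 are: {1, 11, 13, 23, 25, 37, 47, 59, 61, 71, 73, 83}; {1, 5, 11, 17, 19, 23, 25, 31, 37, 41, 55, 71}; {1, 11, 23, 25, 29, 37, 43, 53, 65, 67, 71, 79}; {1, 5, 13, 17, 25, 29, 37, 41, 53, 61, 65, 73}; … (7 in all).
So G has 7 subgroups of order 12.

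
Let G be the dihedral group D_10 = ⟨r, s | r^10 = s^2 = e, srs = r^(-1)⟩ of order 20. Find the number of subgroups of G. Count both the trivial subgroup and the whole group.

|G| = 20, so by Lagrange every subgroup order divides 20. Divisors: 1, 2, 4, 5, 10, 20.
Subgroups by order — order 1: 1; order 2: 11; order 4: 5; order 5: 1; order 10: 3; order 20: 1.
Total: 1 + 11 + 5 + 1 + 3 + 1 = 22.

22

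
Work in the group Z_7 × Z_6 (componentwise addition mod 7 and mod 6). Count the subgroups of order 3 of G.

1

|G| = 42 and 3 | 42, so subgroups of order 3 are possible by Lagrange.
The subgroups of order 3 are: {(0,0), (0,2), (0,4)}.
So G has 1 subgroup of order 3.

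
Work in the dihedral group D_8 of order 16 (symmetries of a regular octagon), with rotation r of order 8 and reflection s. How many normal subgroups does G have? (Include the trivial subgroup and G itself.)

7

G has 19 subgroups. Checking conjugation-invariance by order — order 1: 1/1 normal; order 2: 1/9 normal; order 4: 1/5 normal; order 8: 3/3 normal; order 16: 1/1 normal.
Total normal subgroups: 7.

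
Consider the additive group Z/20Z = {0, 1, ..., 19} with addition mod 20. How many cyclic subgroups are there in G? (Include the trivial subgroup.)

Group the elements of G by the cyclic subgroup they generate; each cyclic subgroup of order d accounts for φ(d) elements.
Cyclic subgroups by order — order 1: 1; order 2: 1; order 4: 1; order 5: 1; order 10: 1; order 20: 1.
Total: 6.

6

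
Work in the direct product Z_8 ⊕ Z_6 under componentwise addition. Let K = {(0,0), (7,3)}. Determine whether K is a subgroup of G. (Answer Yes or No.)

No

(7,3) ∈ K but its inverse (1,3) ∉ K, so K is not a subgroup.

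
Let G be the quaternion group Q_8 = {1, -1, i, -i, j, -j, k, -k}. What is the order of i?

Computing powers of i: the smallest k with (i)^k = e is k = 4.

4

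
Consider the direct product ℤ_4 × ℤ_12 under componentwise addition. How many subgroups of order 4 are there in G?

|G| = 48 and 4 | 48, so subgroups of order 4 are possible by Lagrange.
The subgroups of order 4 are: {(0,0), (0,3), (0,6), (0,9)}; {(0,0), (0,6), (2,0), (2,6)}; {(0,0), (0,6), (2,3), (2,9)}; {(0,0), (1,0), (2,0), (3,0)}; … (7 in all).
So G has 7 subgroups of order 4.

7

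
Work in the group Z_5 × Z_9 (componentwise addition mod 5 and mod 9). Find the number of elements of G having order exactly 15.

8

An element (a,b) has order lcm(ord(a), ord(b)); count pairs with lcm equal to 15.
Enumerating gives 8 such elements.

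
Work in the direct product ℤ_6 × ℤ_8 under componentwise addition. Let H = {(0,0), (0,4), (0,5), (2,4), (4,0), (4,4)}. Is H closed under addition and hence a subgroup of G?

(4,0) ∈ H but its inverse (2,0) ∉ H, so H is not a subgroup.

No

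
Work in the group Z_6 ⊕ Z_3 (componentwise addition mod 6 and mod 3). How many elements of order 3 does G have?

8

An element (a,b) has order lcm(ord(a), ord(b)); count pairs with lcm equal to 3.
Enumerating gives 8 such elements.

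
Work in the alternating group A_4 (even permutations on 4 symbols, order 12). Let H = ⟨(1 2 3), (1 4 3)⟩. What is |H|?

|⟨(1 2 3)⟩| = 3 and |⟨(1 4 3)⟩| = 3, so |H| is a multiple of lcm(3, 3) = 3 and divides |G| = 12.
Closing {(1 2 3), (1 4 3)} under the group operation gives all of G, so |H| = 12.

12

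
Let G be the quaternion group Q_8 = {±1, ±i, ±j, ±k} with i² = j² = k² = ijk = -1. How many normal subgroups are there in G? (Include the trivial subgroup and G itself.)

G has 6 subgroups. Checking conjugation-invariance by order — order 1: 1/1 normal; order 2: 1/1 normal; order 4: 3/3 normal; order 8: 1/1 normal.
Total normal subgroups: 6.

6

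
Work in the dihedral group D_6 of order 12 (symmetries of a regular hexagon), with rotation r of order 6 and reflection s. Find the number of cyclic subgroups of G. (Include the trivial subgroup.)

Group the elements of G by the cyclic subgroup they generate; each cyclic subgroup of order d accounts for φ(d) elements.
Cyclic subgroups by order — order 1: 1; order 2: 7; order 3: 1; order 6: 1.
Total: 10.

10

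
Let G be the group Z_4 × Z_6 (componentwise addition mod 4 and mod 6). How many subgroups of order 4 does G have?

3

|G| = 24 and 4 | 24, so subgroups of order 4 are possible by Lagrange.
The subgroups of order 4 are: {(0,0), (0,3), (2,0), (2,3)}; {(0,0), (1,0), (2,0), (3,0)}; {(0,0), (1,3), (2,0), (3,3)}.
So G has 3 subgroups of order 4.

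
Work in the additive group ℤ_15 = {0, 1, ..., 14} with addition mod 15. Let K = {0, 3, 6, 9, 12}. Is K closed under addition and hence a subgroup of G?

Yes

|K| = 5 divides |G| = 15, consistent with Lagrange.
K contains the identity, every element's inverse is in K, and K is closed under +: it is a subgroup.
In fact K = ⟨3⟩.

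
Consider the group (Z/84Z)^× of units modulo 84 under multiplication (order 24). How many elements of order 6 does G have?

14

Enumerating element orders in G gives 14 elements of order 6.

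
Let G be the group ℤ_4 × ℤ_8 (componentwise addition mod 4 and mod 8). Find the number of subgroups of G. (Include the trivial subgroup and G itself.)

22

|G| = 32, so by Lagrange every subgroup order divides 32. Divisors: 1, 2, 4, 8, 16, 32.
Subgroups by order — order 1: 1; order 2: 3; order 4: 7; order 8: 7; order 16: 3; order 32: 1.
Total: 1 + 3 + 7 + 7 + 3 + 1 = 22.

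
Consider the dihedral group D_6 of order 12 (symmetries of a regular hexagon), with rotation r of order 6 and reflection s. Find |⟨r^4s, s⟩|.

|⟨r^4s⟩| = 2 and |⟨s⟩| = 2, so |H| is a multiple of lcm(2, 2) = 2 and divides |G| = 12.
Closing under the operation: H = {e, r^2, r^4, s, r^2s, r^4s}, so |H| = 6.

6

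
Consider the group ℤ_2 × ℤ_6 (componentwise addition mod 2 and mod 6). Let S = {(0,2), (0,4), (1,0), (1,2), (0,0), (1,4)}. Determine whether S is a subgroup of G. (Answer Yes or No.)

Yes

|S| = 6 divides |G| = 12, consistent with Lagrange.
S contains the identity, every element's inverse is in S, and S is closed under +: it is a subgroup.
In fact S = ⟨(1,2)⟩.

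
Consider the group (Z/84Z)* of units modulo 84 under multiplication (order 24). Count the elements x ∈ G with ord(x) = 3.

2

The elements of order 3 are: 25, 37.
That's 2.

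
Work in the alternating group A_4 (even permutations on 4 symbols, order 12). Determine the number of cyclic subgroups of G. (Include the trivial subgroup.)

8

Each element a generates a cyclic subgroup ⟨a⟩; distinct elements may generate the same one (a cyclic group of order d has φ(d) generators).
Cyclic subgroups by order — order 1: 1; order 2: 3; order 3: 4.
Total: 8.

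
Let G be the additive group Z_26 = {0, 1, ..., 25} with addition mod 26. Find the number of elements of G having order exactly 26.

In a cyclic group of order 26, the number of elements of order d (for d | 26) is φ(d).
φ(26) = 12.

12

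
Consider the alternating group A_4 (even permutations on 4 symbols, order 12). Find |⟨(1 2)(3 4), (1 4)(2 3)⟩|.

|⟨(1 2)(3 4)⟩| = 2 and |⟨(1 4)(2 3)⟩| = 2, so |H| is a multiple of lcm(2, 2) = 2 and divides |G| = 12.
Closing under the operation: H = {e, (1 2)(3 4), (1 3)(2 4), (1 4)(2 3)}, so |H| = 4.

4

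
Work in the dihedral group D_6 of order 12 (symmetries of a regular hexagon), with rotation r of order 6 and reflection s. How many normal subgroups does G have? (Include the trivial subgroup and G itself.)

G has 16 subgroups. Checking conjugation-invariance by order — order 1: 1/1 normal; order 2: 1/7 normal; order 3: 1/1 normal; order 4: 0/3 normal; order 6: 3/3 normal; order 12: 1/1 normal.
Total normal subgroups: 7.

7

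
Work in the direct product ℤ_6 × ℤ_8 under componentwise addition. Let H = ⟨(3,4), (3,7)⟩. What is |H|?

|⟨(3,4)⟩| = 2 and |⟨(3,7)⟩| = 8, so |H| is a multiple of lcm(2, 8) = 8 and divides |G| = 48.
Closing under the operation: H = {(0,0), (0,1), (0,2), (0,3), (0,4), (0,5), (0,6), (0,7), (3,0), (3,1), (3,2), (3,3), (3,4), (3,5), (3,6), (3,7)}, so |H| = 16.

16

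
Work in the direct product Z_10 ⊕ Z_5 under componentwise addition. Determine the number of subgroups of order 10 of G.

|G| = 50 and 10 | 50, so subgroups of order 10 are possible by Lagrange.
The subgroups of order 10 are: {(0,0), (0,1), (0,2), (0,3), (0,4), (5,0), (5,1), (5,2), (5,3), (5,4)}; {(0,0), (1,0), (2,0), (3,0), (4,0), (5,0), (6,0), (7,0), (8,0), (9,0)}; {(0,0), (1,1), (2,2), (3,3), (4,4), (5,0), (6,1), (7,2), (8,3), (9,4)}; {(0,0), (1,2), (2,4), (3,1), (4,3), (5,0), (6,2), (7,4), (8,1), (9,3)}; … (6 in all).
So G has 6 subgroups of order 10.

6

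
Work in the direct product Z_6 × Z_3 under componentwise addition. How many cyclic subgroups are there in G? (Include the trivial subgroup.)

10

Each element a generates a cyclic subgroup ⟨a⟩; distinct elements may generate the same one (a cyclic group of order d has φ(d) generators).
Cyclic subgroups by order — order 1: 1; order 2: 1; order 3: 4; order 6: 4.
Total: 10.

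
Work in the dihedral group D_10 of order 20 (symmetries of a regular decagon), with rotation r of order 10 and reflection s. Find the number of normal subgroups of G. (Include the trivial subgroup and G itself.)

G has 22 subgroups. Checking conjugation-invariance by order — order 1: 1/1 normal; order 2: 1/11 normal; order 4: 0/5 normal; order 5: 1/1 normal; order 10: 3/3 normal; order 20: 1/1 normal.
Total normal subgroups: 7.

7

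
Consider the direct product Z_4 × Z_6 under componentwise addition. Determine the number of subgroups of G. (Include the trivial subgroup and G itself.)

|G| = 24, so by Lagrange every subgroup order divides 24. Divisors: 1, 2, 3, 4, 6, 8, 12, 24.
Subgroups by order — order 1: 1; order 2: 3; order 3: 1; order 4: 3; order 6: 3; order 8: 1; order 12: 3; order 24: 1.
Total: 1 + 3 + 1 + 3 + 3 + 1 + 3 + 1 = 16.

16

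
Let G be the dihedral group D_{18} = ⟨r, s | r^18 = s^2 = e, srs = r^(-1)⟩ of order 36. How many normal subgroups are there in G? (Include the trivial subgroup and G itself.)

G has 45 subgroups. Checking conjugation-invariance by order — order 1: 1/1 normal; order 2: 1/19 normal; order 3: 1/1 normal; order 4: 0/9 normal; order 6: 1/7 normal; order 9: 1/1 normal; order 12: 0/3 normal; order 18: 3/3 normal; order 36: 1/1 normal.
Total normal subgroups: 9.

9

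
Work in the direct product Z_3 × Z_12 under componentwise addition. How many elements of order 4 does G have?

An element (a,b) has order lcm(ord(a), ord(b)); count pairs with lcm equal to 4.
Enumerating gives 2 such elements.

2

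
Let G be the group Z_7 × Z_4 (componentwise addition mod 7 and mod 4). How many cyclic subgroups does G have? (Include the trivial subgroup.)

A cyclic subgroup of order d is generated by each of its φ(d) elements of order d, so the cyclic subgroups of order d number (#elements of order d)/φ(d).
Cyclic subgroups by order — order 1: 1; order 2: 1; order 4: 1; order 7: 1; order 14: 1; order 28: 1.
Total: 6.

6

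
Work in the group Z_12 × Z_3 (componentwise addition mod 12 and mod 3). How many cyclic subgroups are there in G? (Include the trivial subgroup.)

A cyclic subgroup of order d is generated by each of its φ(d) elements of order d, so the cyclic subgroups of order d number (#elements of order d)/φ(d).
Cyclic subgroups by order — order 1: 1; order 2: 1; order 3: 4; order 4: 1; order 6: 4; order 12: 4.
Total: 15.

15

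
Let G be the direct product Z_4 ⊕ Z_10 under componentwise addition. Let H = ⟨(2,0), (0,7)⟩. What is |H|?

20

|⟨(2,0)⟩| = 2 and |⟨(0,7)⟩| = 10, so |H| is a multiple of lcm(2, 10) = 10 and divides |G| = 40.
Closing under the operation: H = {(0,0), (0,1), (0,2), (0,3), (0,4), (0,5), (0,6), (0,7), (0,8), (0,9), (2,0), (2,1), (2,2), (2,3), (2,4), (2,5), (2,6), (2,7), (2,8), (2,9)}, so |H| = 20.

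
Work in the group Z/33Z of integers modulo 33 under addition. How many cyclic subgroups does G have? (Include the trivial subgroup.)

4

Each element a generates a cyclic subgroup ⟨a⟩; distinct elements may generate the same one (a cyclic group of order d has φ(d) generators).
Cyclic subgroups by order — order 1: 1; order 3: 1; order 11: 1; order 33: 1.
Total: 4.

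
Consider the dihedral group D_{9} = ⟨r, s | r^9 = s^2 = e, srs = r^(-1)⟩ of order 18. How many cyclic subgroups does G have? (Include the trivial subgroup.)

12

Each element a generates a cyclic subgroup ⟨a⟩; distinct elements may generate the same one (a cyclic group of order d has φ(d) generators).
Cyclic subgroups by order — order 1: 1; order 2: 9; order 3: 1; order 9: 1.
Total: 12.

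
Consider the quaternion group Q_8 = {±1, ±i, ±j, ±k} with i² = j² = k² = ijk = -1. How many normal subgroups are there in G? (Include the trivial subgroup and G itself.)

6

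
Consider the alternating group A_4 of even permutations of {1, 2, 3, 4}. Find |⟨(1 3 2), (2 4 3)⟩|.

12

|⟨(1 3 2)⟩| = 3 and |⟨(2 4 3)⟩| = 3, so |H| is a multiple of lcm(3, 3) = 3 and divides |G| = 12.
Closing {(1 3 2), (2 4 3)} under the group operation gives all of G, so |H| = 12.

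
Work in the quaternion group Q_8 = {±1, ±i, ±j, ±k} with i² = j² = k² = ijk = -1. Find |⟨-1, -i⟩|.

4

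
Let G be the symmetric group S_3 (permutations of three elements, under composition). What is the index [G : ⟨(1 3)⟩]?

3

|⟨(1 3)⟩| = 2 and |G| = 6.
By Lagrange, [G : H] = |G|/|H| = 6/2 = 3.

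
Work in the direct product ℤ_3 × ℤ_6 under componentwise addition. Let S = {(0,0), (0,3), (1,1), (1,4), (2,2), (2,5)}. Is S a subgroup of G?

Yes

|S| = 6 divides |G| = 18, consistent with Lagrange.
S contains the identity, every element's inverse is in S, and S is closed under +: it is a subgroup.
In fact S = ⟨(2,5)⟩.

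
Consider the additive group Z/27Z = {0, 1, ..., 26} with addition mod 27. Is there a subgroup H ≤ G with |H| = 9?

Yes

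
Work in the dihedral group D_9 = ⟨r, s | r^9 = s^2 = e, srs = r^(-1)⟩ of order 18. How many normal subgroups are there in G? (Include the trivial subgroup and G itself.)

G has 16 subgroups. Checking conjugation-invariance by order — order 1: 1/1 normal; order 2: 0/9 normal; order 3: 1/1 normal; order 6: 0/3 normal; order 9: 1/1 normal; order 18: 1/1 normal.
Total normal subgroups: 4.

4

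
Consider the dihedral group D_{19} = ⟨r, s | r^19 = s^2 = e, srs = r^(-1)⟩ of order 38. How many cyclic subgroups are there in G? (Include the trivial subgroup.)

Each element a generates a cyclic subgroup ⟨a⟩; distinct elements may generate the same one (a cyclic group of order d has φ(d) generators).
Cyclic subgroups by order — order 1: 1; order 2: 19; order 19: 1.
Total: 21.

21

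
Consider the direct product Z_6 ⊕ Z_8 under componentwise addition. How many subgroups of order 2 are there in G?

|G| = 48 and 2 | 48, so subgroups of order 2 are possible by Lagrange.
The subgroups of order 2 are: {(0,0), (0,4)}; {(0,0), (3,0)}; {(0,0), (3,4)}.
So G has 3 subgroups of order 2.

3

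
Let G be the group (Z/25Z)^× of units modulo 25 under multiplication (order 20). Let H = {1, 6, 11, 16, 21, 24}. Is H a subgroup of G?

No

|H| = 6 does not divide |G| = 20, so by Lagrange H is not a subgroup.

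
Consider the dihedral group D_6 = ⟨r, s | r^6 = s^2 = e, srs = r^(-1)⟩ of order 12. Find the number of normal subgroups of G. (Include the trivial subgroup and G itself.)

7

G has 16 subgroups. Checking conjugation-invariance by order — order 1: 1/1 normal; order 2: 1/7 normal; order 3: 1/1 normal; order 4: 0/3 normal; order 6: 3/3 normal; order 12: 1/1 normal.
Total normal subgroups: 7.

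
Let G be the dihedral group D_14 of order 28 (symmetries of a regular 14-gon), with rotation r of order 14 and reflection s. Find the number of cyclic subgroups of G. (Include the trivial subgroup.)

A cyclic subgroup of order d is generated by each of its φ(d) elements of order d, so the cyclic subgroups of order d number (#elements of order d)/φ(d).
Cyclic subgroups by order — order 1: 1; order 2: 15; order 7: 1; order 14: 1.
Total: 18.

18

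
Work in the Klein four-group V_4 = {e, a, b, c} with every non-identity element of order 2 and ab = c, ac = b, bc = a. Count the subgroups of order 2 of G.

3

|G| = 4 and 2 | 4, so subgroups of order 2 are possible by Lagrange.
The subgroups of order 2 are: {e, a}; {e, b}; {e, c}.
So G has 3 subgroups of order 2.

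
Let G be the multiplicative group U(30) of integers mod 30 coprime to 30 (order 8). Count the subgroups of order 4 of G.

3

|G| = 8 and 4 | 8, so subgroups of order 4 are possible by Lagrange.
The subgroups of order 4 are: {1, 11, 19, 29}; {1, 7, 13, 19}; {1, 17, 19, 23}.
So G has 3 subgroups of order 4.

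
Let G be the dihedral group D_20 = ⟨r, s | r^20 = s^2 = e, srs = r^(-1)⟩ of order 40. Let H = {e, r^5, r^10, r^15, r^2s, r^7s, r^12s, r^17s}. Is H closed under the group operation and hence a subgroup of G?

Yes

|H| = 8 divides |G| = 40, consistent with Lagrange.
H contains the identity, every element's inverse is in H, and H is closed under ·: it is a subgroup.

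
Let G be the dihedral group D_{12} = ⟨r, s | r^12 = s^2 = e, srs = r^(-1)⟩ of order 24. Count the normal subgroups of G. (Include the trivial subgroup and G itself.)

9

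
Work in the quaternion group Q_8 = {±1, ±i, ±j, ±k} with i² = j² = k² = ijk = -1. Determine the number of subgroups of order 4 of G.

|G| = 8 and 4 | 8, so subgroups of order 4 are possible by Lagrange.
The subgroups of order 4 are: {1, -1, i, -i}; {1, -1, j, -j}; {1, -1, k, -k}.
So G has 3 subgroups of order 4.

3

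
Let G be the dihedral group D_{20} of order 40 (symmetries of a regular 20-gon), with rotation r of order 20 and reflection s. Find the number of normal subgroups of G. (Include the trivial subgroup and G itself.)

G has 48 subgroups. Checking conjugation-invariance by order — order 1: 1/1 normal; order 2: 1/21 normal; order 4: 1/11 normal; order 5: 1/1 normal; order 8: 0/5 normal; order 10: 1/5 normal; order 20: 3/3 normal; order 40: 1/1 normal.
Total normal subgroups: 9.

9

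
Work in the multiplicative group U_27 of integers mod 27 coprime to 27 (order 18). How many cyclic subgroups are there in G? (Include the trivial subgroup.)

6

A cyclic subgroup of order d is generated by each of its φ(d) elements of order d, so the cyclic subgroups of order d number (#elements of order d)/φ(d).
Cyclic subgroups by order — order 1: 1; order 2: 1; order 3: 1; order 6: 1; order 9: 1; order 18: 1.
Total: 6.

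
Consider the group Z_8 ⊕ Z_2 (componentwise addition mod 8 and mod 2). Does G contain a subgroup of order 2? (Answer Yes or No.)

2 | 16. A subgroup of order 2 is {(0,0), (0,1)}.

Yes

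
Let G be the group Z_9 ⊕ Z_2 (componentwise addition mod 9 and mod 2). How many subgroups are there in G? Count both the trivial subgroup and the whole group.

6

|G| = 18, so by Lagrange every subgroup order divides 18. Divisors: 1, 2, 3, 6, 9, 18.
Subgroups by order — order 1: 1; order 2: 1; order 3: 1; order 6: 1; order 9: 1; order 18: 1.
Total: 1 + 1 + 1 + 1 + 1 + 1 = 6.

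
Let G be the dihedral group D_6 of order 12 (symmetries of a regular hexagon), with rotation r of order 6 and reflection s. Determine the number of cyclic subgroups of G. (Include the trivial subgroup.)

Group the elements of G by the cyclic subgroup they generate; each cyclic subgroup of order d accounts for φ(d) elements.
Cyclic subgroups by order — order 1: 1; order 2: 7; order 3: 1; order 6: 1.
Total: 10.

10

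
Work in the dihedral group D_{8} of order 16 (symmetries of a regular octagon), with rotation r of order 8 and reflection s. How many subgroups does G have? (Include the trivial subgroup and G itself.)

19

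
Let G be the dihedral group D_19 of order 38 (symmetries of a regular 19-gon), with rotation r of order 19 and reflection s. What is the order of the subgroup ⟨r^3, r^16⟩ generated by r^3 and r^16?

|⟨r^3⟩| = 19 and |⟨r^16⟩| = 19, so |H| is a multiple of lcm(19, 19) = 19 and divides |G| = 38.
Closing under the operation: H = {e, r, r^2, r^3, r^4, r^5, r^6, r^7, r^8, r^9, r^10, r^11, r^12, r^13, r^14, r^15, r^16, r^17, r^18}, so |H| = 19.

19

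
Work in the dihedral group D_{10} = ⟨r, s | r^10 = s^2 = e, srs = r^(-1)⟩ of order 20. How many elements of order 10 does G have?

The elements of order 10 are: r, r^3, r^7, r^9.
That's 4.

4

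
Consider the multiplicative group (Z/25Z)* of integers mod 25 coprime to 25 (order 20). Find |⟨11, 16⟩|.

5

|⟨11⟩| = 5 and |⟨16⟩| = 5, so |H| is a multiple of lcm(5, 5) = 5 and divides |G| = 20.
Closing under the operation: H = {1, 6, 11, 16, 21}, so |H| = 5.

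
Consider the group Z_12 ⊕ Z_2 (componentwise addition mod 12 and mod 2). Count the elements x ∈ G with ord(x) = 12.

An element (a,b) has order lcm(ord(a), ord(b)); count pairs with lcm equal to 12.
Enumerating gives 8 such elements.

8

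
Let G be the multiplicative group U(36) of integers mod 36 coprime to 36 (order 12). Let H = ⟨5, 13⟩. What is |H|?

6

|⟨5⟩| = 6 and |⟨13⟩| = 3, so |H| is a multiple of lcm(6, 3) = 6 and divides |G| = 12.
Closing under the operation: H = {1, 5, 13, 17, 25, 29}, so |H| = 6.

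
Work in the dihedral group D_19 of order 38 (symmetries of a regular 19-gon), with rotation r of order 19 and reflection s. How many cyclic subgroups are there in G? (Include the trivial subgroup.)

21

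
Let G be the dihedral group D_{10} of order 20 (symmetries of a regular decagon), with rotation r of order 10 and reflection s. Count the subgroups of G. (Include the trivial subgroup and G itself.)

|G| = 20, so by Lagrange every subgroup order divides 20. Divisors: 1, 2, 4, 5, 10, 20.
Subgroups by order — order 1: 1; order 2: 11; order 4: 5; order 5: 1; order 10: 3; order 20: 1.
Total: 1 + 11 + 5 + 1 + 3 + 1 = 22.

22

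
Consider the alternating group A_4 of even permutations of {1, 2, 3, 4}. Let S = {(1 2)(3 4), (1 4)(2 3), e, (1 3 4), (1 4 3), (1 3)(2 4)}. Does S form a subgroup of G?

Closure fails: (1 4 3) ∘ (1 2)(3 4) = (1 2 4) ∉ S. So S is not a subgroup.

No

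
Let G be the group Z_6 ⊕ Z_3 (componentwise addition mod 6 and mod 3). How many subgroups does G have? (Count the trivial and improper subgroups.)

|G| = 18, so by Lagrange every subgroup order divides 18. Divisors: 1, 2, 3, 6, 9, 18.
Subgroups by order — order 1: 1; order 2: 1; order 3: 4; order 6: 4; order 9: 1; order 18: 1.
Total: 1 + 1 + 4 + 4 + 1 + 1 = 12.

12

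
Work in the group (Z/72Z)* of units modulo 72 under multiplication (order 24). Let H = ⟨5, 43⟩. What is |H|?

|⟨5⟩| = 6 and |⟨43⟩| = 6, so |H| is a multiple of lcm(6, 6) = 6 and divides |G| = 24.
Closing under the operation: H = {1, 5, 19, 23, 25, 29, 43, 47, 49, 53, 67, 71}, so |H| = 12.

12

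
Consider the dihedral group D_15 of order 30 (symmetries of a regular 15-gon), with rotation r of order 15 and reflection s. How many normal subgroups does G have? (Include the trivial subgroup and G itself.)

G has 28 subgroups. Checking conjugation-invariance by order — order 1: 1/1 normal; order 2: 0/15 normal; order 3: 1/1 normal; order 5: 1/1 normal; order 6: 0/5 normal; order 10: 0/3 normal; order 15: 1/1 normal; order 30: 1/1 normal.
Total normal subgroups: 5.

5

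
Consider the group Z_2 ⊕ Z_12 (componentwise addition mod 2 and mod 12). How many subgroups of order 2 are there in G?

3

|G| = 24 and 2 | 24, so subgroups of order 2 are possible by Lagrange.
The subgroups of order 2 are: {(0,0), (0,6)}; {(0,0), (1,0)}; {(0,0), (1,6)}.
So G has 3 subgroups of order 2.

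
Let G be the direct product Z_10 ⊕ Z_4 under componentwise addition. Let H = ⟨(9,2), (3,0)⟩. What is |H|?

|⟨(9,2)⟩| = 10 and |⟨(3,0)⟩| = 10, so |H| is a multiple of lcm(10, 10) = 10 and divides |G| = 40.
Closing under the operation: H = {(0,0), (0,2), (1,0), (1,2), (2,0), (2,2), (3,0), (3,2), (4,0), (4,2), (5,0), (5,2), (6,0), (6,2), (7,0), (7,2), (8,0), (8,2), (9,0), (9,2)}, so |H| = 20.

20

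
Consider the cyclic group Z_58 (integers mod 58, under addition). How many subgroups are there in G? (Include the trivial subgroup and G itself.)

4

Subgroups of the cyclic group Z_58 correspond bijectively to divisors of 58.
Divisors of 58: 1, 2, 29, 58.
So Z_58 has 4 subgroups.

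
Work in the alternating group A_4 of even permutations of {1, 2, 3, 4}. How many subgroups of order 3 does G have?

4

|G| = 12 and 3 | 12, so subgroups of order 3 are possible by Lagrange.
The subgroups of order 3 are: {e, (1 2 3), (1 3 2)}; {e, (1 2 4), (1 4 2)}; {e, (1 3 4), (1 4 3)}; {e, (2 3 4), (2 4 3)}.
So G has 4 subgroups of order 3.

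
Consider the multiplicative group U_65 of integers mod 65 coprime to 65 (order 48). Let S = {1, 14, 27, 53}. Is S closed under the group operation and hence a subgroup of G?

|S| = 4 divides |G| = 48, consistent with Lagrange.
S contains the identity, every element's inverse is in S, and S is closed under ·: it is a subgroup.
In fact S = ⟨27⟩.

Yes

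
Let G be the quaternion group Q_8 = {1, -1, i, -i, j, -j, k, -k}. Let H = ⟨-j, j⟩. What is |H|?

|⟨-j⟩| = 4 and |⟨j⟩| = 4, so |H| is a multiple of lcm(4, 4) = 4 and divides |G| = 8.
Closing under the operation: H = {1, -1, j, -j}, so |H| = 4.

4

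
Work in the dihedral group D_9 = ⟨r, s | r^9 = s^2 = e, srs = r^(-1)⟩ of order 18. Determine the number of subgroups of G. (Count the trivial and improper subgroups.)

|G| = 18, so by Lagrange every subgroup order divides 18. Divisors: 1, 2, 3, 6, 9, 18.
Subgroups by order — order 1: 1; order 2: 9; order 3: 1; order 6: 3; order 9: 1; order 18: 1.
Total: 1 + 9 + 1 + 3 + 1 + 1 = 16.

16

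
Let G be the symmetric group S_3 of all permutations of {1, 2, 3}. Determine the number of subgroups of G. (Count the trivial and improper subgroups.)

|G| = 6, so by Lagrange every subgroup order divides 6. Divisors: 1, 2, 3, 6.
Subgroups by order — order 1: 1; order 2: 3; order 3: 1; order 6: 1.
Total: 1 + 3 + 1 + 1 = 6.

6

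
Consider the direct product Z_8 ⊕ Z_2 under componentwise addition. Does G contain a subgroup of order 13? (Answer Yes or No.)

No

13 does not divide |G| = 16, so by Lagrange no subgroup of order 13 exists.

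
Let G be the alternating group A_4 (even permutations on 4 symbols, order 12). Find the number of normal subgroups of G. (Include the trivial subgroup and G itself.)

G has 10 subgroups. Checking conjugation-invariance by order — order 1: 1/1 normal; order 2: 0/3 normal; order 3: 0/4 normal; order 4: 1/1 normal; order 12: 1/1 normal.
Total normal subgroups: 3.

3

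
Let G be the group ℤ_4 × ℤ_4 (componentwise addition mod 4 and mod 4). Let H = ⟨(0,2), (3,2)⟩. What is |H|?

8

|⟨(0,2)⟩| = 2 and |⟨(3,2)⟩| = 4, so |H| is a multiple of lcm(2, 4) = 4 and divides |G| = 16.
Closing under the operation: H = {(0,0), (0,2), (1,0), (1,2), (2,0), (2,2), (3,0), (3,2)}, so |H| = 8.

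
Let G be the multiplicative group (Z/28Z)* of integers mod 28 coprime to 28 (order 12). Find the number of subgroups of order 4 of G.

|G| = 12 and 4 | 12, so subgroups of order 4 are possible by Lagrange.
The subgroups of order 4 are: {1, 13, 15, 27}.
So G has 1 subgroup of order 4.

1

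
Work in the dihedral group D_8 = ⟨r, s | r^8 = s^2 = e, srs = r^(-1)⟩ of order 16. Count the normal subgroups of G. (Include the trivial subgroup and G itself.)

7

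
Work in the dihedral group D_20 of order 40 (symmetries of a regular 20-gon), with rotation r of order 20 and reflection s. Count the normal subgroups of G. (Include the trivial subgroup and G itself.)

9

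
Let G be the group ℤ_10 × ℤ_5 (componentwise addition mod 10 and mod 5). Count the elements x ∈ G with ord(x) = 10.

An element (a,b) has order lcm(ord(a), ord(b)); count pairs with lcm equal to 10.
Enumerating gives 24 such elements.

24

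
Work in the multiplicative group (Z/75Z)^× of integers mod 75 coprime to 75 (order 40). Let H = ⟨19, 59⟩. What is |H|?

|⟨19⟩| = 10 and |⟨59⟩| = 10, so |H| is a multiple of lcm(10, 10) = 10 and divides |G| = 40.
Closing under the operation: H = {1, 4, 11, 14, 16, 19, 26, 29, 31, 34, 41, 44, 46, 49, 56, 59, 61, 64, 71, 74}, so |H| = 20.

20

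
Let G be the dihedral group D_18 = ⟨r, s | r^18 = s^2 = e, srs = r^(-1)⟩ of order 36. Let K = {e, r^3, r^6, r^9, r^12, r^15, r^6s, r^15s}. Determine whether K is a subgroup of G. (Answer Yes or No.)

|K| = 8 does not divide |G| = 36, so by Lagrange K is not a subgroup.

No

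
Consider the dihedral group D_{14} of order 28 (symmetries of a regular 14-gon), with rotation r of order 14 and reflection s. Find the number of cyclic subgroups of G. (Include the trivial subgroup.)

18

A cyclic subgroup of order d is generated by each of its φ(d) elements of order d, so the cyclic subgroups of order d number (#elements of order d)/φ(d).
Cyclic subgroups by order — order 1: 1; order 2: 15; order 7: 1; order 14: 1.
Total: 18.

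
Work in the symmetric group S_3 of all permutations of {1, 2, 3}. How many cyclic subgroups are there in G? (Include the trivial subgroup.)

A cyclic subgroup of order d is generated by each of its φ(d) elements of order d, so the cyclic subgroups of order d number (#elements of order d)/φ(d).
Cyclic subgroups by order — order 1: 1; order 2: 3; order 3: 1.
Total: 5.

5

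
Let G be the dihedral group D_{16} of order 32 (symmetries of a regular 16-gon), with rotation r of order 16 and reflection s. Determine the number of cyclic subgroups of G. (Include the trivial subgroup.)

21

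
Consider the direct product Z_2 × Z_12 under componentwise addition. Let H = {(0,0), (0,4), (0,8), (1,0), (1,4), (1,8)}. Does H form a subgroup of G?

|H| = 6 divides |G| = 24, consistent with Lagrange.
H contains the identity, every element's inverse is in H, and H is closed under +: it is a subgroup.
In fact H = ⟨(1,8)⟩.

Yes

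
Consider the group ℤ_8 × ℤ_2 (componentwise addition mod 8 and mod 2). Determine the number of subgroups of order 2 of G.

|G| = 16 and 2 | 16, so subgroups of order 2 are possible by Lagrange.
The subgroups of order 2 are: {(0,0), (0,1)}; {(0,0), (4,0)}; {(0,0), (4,1)}.
So G has 3 subgroups of order 2.

3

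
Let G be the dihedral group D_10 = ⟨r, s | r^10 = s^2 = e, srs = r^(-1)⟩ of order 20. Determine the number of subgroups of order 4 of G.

5

|G| = 20 and 4 | 20, so subgroups of order 4 are possible by Lagrange.
The subgroups of order 4 are: {e, r^5, r^2s, r^7s}; {e, r^5, r^3s, r^8s}; {e, r^5, r^4s, r^9s}; {e, r^5, s, r^5s}; … (5 in all).
So G has 5 subgroups of order 4.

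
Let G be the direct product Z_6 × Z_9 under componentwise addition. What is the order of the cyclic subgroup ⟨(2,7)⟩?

The order of (2,7) in Z_6 × Z_9 is lcm(ord(2) in Z_6, ord(7) in Z_9).
ord(2) = 3 and ord(7) = 9, so |⟨(2,7)⟩| = lcm(3, 9) = 9.

9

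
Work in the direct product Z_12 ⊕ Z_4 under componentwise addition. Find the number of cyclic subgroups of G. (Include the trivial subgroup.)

Group the elements of G by the cyclic subgroup they generate; each cyclic subgroup of order d accounts for φ(d) elements.
Cyclic subgroups by order — order 1: 1; order 2: 3; order 3: 1; order 4: 6; order 6: 3; order 12: 6.
Total: 20.

20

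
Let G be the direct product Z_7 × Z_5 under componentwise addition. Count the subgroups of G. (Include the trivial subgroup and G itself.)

4

|G| = 35, so by Lagrange every subgroup order divides 35. Divisors: 1, 5, 7, 35.
Subgroups by order — order 1: 1; order 5: 1; order 7: 1; order 35: 1.
Total: 1 + 1 + 1 + 1 = 4.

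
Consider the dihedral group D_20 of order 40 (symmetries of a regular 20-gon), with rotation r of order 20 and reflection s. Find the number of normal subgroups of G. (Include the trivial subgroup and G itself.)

G has 48 subgroups. Checking conjugation-invariance by order — order 1: 1/1 normal; order 2: 1/21 normal; order 4: 1/11 normal; order 5: 1/1 normal; order 8: 0/5 normal; order 10: 1/5 normal; order 20: 3/3 normal; order 40: 1/1 normal.
Total normal subgroups: 9.

9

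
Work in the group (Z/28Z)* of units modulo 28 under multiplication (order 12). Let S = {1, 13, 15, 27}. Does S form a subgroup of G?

Yes

|S| = 4 divides |G| = 12, consistent with Lagrange.
S contains the identity, every element's inverse is in S, and S is closed under ·: it is a subgroup.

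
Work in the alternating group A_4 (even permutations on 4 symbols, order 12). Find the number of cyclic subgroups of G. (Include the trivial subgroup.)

8

Each element a generates a cyclic subgroup ⟨a⟩; distinct elements may generate the same one (a cyclic group of order d has φ(d) generators).
Cyclic subgroups by order — order 1: 1; order 2: 3; order 3: 4.
Total: 8.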